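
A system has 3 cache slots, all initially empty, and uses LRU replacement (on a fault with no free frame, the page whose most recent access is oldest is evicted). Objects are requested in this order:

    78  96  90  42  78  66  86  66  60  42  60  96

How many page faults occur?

10

78 -> fault, frames {78}
96 -> fault, frames {78,96}
90 -> fault, frames {78,96,90}
42 -> fault, evict 78, frames {96,90,42}
78 -> fault, evict 96, frames {90,42,78}
66 -> fault, evict 90, frames {42,78,66}
86 -> fault, evict 42, frames {78,66,86}
66 -> hit
60 -> fault, evict 78, frames {86,66,60}
42 -> fault, evict 86, frames {66,60,42}
60 -> hit
96 -> fault, evict 66, frames {42,60,96}
Page faults: 10.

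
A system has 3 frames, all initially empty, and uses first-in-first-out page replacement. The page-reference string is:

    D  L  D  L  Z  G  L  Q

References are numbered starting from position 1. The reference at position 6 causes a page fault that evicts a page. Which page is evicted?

D

pos 1: D: fault, frames [D]
pos 2: L: fault, frames [D, L]
pos 3: D: hit
pos 4: L: hit
pos 5: Z: fault, frames [D, L, Z]
pos 6: G: fault, evict D, frames [L, Z, G]
At position 6, page D is evicted.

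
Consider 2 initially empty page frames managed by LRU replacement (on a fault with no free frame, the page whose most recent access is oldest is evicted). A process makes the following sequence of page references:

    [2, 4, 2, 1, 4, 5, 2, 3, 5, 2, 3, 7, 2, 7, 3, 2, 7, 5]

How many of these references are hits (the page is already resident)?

2

2 → miss, frames [2]
4 → miss, frames [2, 4]
2 → hit
1 → miss, evict 4, frames [2, 1]
4 → miss, evict 2, frames [1, 4]
5 → miss, evict 1, frames [4, 5]
2 → miss, evict 4, frames [5, 2]
3 → miss, evict 5, frames [2, 3]
5 → miss, evict 2, frames [3, 5]
2 → miss, evict 3, frames [5, 2]
3 → miss, evict 5, frames [2, 3]
7 → miss, evict 2, frames [3, 7]
2 → miss, evict 3, frames [7, 2]
7 → hit
3 → miss, evict 2, frames [7, 3]
2 → miss, evict 7, frames [3, 2]
7 → miss, evict 3, frames [2, 7]
5 → miss, evict 2, frames [7, 5]
Hits: 2.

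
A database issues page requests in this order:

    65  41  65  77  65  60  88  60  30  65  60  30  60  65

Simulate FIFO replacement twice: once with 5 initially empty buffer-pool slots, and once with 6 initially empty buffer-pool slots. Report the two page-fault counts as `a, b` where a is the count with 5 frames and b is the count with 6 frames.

5 frames: F F . F . F F . F F . . . . → 7 faults.
6 frames: F F . F . F F . F . . . . . → 6 faults.
6 < 7: adding a frame reduced faults, as is typical.

7, 6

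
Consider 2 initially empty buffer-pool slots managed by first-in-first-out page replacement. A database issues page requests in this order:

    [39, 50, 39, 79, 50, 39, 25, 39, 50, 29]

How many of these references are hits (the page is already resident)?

3

39 -> fault, frames [39]
50 -> fault, frames [39, 50]
39 -> hit
79 -> fault, evict 39, frames [50, 79]
50 -> hit
39 -> fault, evict 50, frames [79, 39]
25 -> fault, evict 79, frames [39, 25]
39 -> hit
50 -> fault, evict 39, frames [25, 50]
29 -> fault, evict 25, frames [50, 29]
Hits: 3.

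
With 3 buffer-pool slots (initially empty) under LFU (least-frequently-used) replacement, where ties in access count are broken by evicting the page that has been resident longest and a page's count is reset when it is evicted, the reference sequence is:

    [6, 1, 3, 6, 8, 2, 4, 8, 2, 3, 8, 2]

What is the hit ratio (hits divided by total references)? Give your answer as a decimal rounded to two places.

6 → miss, frames [6]
1 → miss, frames [6, 1]
3 → miss, frames [6, 1, 3]
6 → hit
8 → miss, evict 1, frames [6, 3, 8]
2 → miss, evict 3, frames [6, 8, 2]
4 → miss, evict 8, frames [6, 2, 4]
8 → miss, evict 2, frames [6, 4, 8]
2 → miss, evict 4, frames [6, 8, 2]
3 → miss, evict 8, frames [6, 2, 3]
8 → miss, evict 2, frames [6, 3, 8]
2 → miss, evict 3, frames [6, 8, 2]
Hits: 1 of 12 references → 1/12 = 0.0833.

0.08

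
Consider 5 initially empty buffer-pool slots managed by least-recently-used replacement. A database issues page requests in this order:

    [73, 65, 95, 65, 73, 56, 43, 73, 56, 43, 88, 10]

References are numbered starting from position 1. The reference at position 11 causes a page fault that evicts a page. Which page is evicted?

95

pos 1: 73 → miss, frames [73]
pos 2: 65 → miss, frames [73, 65]
pos 3: 95 → miss, frames [73, 65, 95]
pos 4: 65 → hit
pos 5: 73 → hit
pos 6: 56 → miss, frames [95, 65, 73, 56]
pos 7: 43 → miss, frames [95, 65, 73, 56, 43]
pos 8: 73 → hit
pos 9: 56 → hit
pos 10: 43 → hit
pos 11: 88 → miss, evict 95, frames [65, 73, 56, 43, 88]
At position 11, page 95 is evicted.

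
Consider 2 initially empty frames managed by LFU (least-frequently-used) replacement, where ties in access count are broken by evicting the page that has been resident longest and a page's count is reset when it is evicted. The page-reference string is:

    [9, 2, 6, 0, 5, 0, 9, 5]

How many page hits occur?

1

9 -> fault, frames (9)
2 -> fault, frames (9 2)
6 -> fault, evict 9, frames (2 6)
0 -> fault, evict 2, frames (6 0)
5 -> fault, evict 6, frames (0 5)
0 -> hit
9 -> fault, evict 5, frames (0 9)
5 -> fault, evict 9, frames (0 5)
Hits: 1.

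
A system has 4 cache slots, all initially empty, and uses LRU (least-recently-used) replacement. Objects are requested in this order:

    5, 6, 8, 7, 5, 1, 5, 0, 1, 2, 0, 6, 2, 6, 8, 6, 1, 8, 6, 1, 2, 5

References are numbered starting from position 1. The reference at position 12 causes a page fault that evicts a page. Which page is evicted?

pos 1: 5: fault, frames [5]
pos 2: 6: fault, frames [5, 6]
pos 3: 8: fault, frames [5, 6, 8]
pos 4: 7: fault, frames [5, 6, 8, 7]
pos 5: 5: hit
pos 6: 1: fault, evict 6, frames [8, 7, 5, 1]
pos 7: 5: hit
pos 8: 0: fault, evict 8, frames [7, 1, 5, 0]
pos 9: 1: hit
pos 10: 2: fault, evict 7, frames [5, 0, 1, 2]
pos 11: 0: hit
pos 12: 6: fault, evict 5, frames [1, 2, 0, 6]
At position 12, page 5 is evicted.

5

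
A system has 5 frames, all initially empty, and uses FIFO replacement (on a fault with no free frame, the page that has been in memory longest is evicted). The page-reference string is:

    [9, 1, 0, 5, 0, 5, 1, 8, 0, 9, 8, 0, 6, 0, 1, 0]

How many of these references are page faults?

6

9: miss, frames [9]
1: miss, frames [9, 1]
0: miss, frames [9, 1, 0]
5: miss, frames [9, 1, 0, 5]
0: hit
5: hit
1: hit
8: miss, frames [9, 1, 0, 5, 8]
0: hit
9: hit
8: hit
0: hit
6: miss, evict 9, frames [1, 0, 5, 8, 6]
0: hit
1: hit
0: hit
Page faults: 6.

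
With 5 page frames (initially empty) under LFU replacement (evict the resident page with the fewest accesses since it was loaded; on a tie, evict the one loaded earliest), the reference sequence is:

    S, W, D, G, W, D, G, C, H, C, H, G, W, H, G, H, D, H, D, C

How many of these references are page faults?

6

S: fault, frames (S)
W: fault, frames (S W)
D: fault, frames (S W D)
G: fault, frames (S W D G)
W: hit
D: hit
G: hit
C: fault, frames (S W D G C)
H: fault, evict S, frames (W D G C H)
C: hit
H: hit
G: hit
W: hit
H: hit
G: hit
H: hit
D: hit
H: hit
D: hit
C: hit
Page faults: 6.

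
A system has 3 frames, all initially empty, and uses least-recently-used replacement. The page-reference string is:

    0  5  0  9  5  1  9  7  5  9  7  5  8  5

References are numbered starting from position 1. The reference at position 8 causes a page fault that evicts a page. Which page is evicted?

pos 1: 0 → miss, frames [0]
pos 2: 5 → miss, frames [0, 5]
pos 3: 0 → hit
pos 4: 9 → miss, frames [5, 0, 9]
pos 5: 5 → hit
pos 6: 1 → miss, evict 0, frames [9, 5, 1]
pos 7: 9 → hit
pos 8: 7 → miss, evict 5, frames [1, 9, 7]
At position 8, page 5 is evicted.

5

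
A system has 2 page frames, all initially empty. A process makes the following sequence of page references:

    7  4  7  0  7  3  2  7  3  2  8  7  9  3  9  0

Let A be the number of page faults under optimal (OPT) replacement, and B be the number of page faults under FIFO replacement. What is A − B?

Under OPT: F F . F . F F . F . F F F . . F → 10 faults.
Under FIFO: F F . F F F F F F F F F F F . F → 14 faults.
A − B = 10 − 14 = -4.

-4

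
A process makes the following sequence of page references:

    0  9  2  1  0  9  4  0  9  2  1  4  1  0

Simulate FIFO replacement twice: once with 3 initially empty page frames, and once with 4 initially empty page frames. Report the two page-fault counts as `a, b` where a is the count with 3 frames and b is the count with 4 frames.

3 frames: F F F F F F F . . F F . . F → 10 faults.
4 frames: F F F F . . F F F F F F . F → 11 faults.
11 > 10: adding a frame increased faults — Belady's anomaly.

10, 11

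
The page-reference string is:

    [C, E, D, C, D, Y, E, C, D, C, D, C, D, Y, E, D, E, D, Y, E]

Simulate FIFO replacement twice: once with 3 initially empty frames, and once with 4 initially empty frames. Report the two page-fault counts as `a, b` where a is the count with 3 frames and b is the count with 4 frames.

8, 4

3 frames: F F F . . F . F . . . . . . F F . . F . → 8 faults.
4 frames: F F F . . F . . . . . . . . . . . . . . → 4 faults.
4 < 8: adding a frame reduced faults, as is typical.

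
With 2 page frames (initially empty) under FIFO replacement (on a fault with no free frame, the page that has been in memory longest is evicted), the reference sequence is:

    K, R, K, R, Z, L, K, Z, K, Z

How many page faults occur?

K: miss, frames (K)
R: miss, frames (K R)
K: hit
R: hit
Z: miss, evict K, frames (R Z)
L: miss, evict R, frames (Z L)
K: miss, evict Z, frames (L K)
Z: miss, evict L, frames (K Z)
K: hit
Z: hit
Page faults: 6.

6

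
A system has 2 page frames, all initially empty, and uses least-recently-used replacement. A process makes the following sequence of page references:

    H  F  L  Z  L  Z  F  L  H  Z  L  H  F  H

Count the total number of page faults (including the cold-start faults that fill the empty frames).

H: fault, frames (H)
F: fault, frames (H F)
L: fault, evict H, frames (F L)
Z: fault, evict F, frames (L Z)
L: hit
Z: hit
F: fault, evict L, frames (Z F)
L: fault, evict Z, frames (F L)
H: fault, evict F, frames (L H)
Z: fault, evict L, frames (H Z)
L: fault, evict H, frames (Z L)
H: fault, evict Z, frames (L H)
F: fault, evict L, frames (H F)
H: hit
Page faults: 11.

11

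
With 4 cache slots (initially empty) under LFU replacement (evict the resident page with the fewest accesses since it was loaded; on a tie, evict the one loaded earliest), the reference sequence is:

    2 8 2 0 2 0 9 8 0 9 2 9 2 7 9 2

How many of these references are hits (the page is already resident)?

2: fault, frames {2}
8: fault, frames {2,8}
2: hit
0: fault, frames {2,8,0}
2: hit
0: hit
9: fault, frames {2,8,0,9}
8: hit
0: hit
9: hit
2: hit
9: hit
2: hit
7: fault, evict 8, frames {2,0,9,7}
9: hit
2: hit
Hits: 11.

11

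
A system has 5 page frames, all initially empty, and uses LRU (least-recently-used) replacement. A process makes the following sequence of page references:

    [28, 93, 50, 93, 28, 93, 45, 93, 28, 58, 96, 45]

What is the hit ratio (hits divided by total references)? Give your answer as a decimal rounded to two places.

28 → fault, frames {28}
93 → fault, frames {28,93}
50 → fault, frames {28,93,50}
93 → hit
28 → hit
93 → hit
45 → fault, frames {50,28,93,45}
93 → hit
28 → hit
58 → fault, frames {50,45,93,28,58}
96 → fault, evict 50, frames {45,93,28,58,96}
45 → hit
Hits: 6 of 12 references → 6/12 = 0.5000.

0.50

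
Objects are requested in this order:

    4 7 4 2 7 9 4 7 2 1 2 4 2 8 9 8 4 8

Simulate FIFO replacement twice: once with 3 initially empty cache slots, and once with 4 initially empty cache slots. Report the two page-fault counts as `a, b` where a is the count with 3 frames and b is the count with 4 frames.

3 frames: F F . F . F F F F F . F . F F . . . → 11 faults.
4 frames: F F . F . F . . . F . F . F . . . . → 7 faults.
7 < 11: adding a frame reduced faults, as is typical.

11, 7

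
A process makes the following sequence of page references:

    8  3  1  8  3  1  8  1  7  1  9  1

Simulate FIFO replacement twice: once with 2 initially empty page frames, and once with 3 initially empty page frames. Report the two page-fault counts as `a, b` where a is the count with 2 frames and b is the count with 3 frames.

2 frames: F F F F F F F . F F F . → 10 faults.
3 frames: F F F . . . . . F . F . → 5 faults.
5 < 10: adding a frame reduced faults, as is typical.

10, 5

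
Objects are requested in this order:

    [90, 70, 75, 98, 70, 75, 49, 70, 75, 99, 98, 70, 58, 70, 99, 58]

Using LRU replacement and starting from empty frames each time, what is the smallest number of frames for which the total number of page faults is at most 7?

f=1: 16 faults
f=2: 15 faults
f=3: 10 faults
f=4: 8 faults
f=5: 7 faults
f=6: 7 faults
f=7: 7 faults
Smallest f with faults ≤ 7 is 5.

5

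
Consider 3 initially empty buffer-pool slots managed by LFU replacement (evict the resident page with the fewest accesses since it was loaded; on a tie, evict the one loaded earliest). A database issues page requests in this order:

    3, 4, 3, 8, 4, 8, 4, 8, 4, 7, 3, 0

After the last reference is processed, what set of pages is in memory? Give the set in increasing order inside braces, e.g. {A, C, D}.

3: fault, frames (3)
4: fault, frames (3 4)
3: hit
8: fault, frames (3 4 8)
4: hit
8: hit
4: hit
8: hit
4: hit
7: fault, evict 3, frames (4 8 7)
3: fault, evict 7, frames (4 8 3)
0: fault, evict 3, frames (4 8 0)

{0, 4, 8}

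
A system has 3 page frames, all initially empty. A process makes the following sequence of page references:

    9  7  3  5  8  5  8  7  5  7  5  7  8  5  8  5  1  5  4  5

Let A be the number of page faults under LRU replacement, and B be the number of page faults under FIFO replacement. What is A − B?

Under LRU: F F F F F . . F . . . . . . . . F . F . → 8 faults.
Under FIFO: F F F F F . . F . . . . . . . . F F F . → 9 faults.
A − B = 8 − 9 = -1.

-1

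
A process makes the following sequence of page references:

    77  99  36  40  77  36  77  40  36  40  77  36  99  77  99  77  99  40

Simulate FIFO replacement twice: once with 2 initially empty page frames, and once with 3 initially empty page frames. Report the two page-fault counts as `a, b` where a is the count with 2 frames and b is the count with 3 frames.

2 frames: F F F F F F . F . . F F F F . . . F → 12 faults.
3 frames: F F F F F . . . . . . . F . . . . . → 6 faults.
6 < 12: adding a frame reduced faults, as is typical.

12, 6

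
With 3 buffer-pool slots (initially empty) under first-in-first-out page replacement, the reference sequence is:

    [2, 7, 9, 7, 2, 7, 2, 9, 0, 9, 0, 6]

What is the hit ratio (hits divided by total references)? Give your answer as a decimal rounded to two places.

2: fault, frames [2]
7: fault, frames [2, 7]
9: fault, frames [2, 7, 9]
7: hit
2: hit
7: hit
2: hit
9: hit
0: fault, evict 2, frames [7, 9, 0]
9: hit
0: hit
6: fault, evict 7, frames [9, 0, 6]
Hits: 7 of 12 references → 7/12 = 0.5833.

0.58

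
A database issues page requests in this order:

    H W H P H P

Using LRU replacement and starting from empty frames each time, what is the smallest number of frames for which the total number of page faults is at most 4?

f=1: 6 faults
f=2: 3 faults
f=3: 3 faults
Smallest f with faults ≤ 4 is 2.

2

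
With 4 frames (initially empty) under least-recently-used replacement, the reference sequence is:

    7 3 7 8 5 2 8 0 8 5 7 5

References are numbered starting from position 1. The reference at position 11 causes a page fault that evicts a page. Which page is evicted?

2

pos 1: 7 → miss, frames {7}
pos 2: 3 → miss, frames {7,3}
pos 3: 7 → hit
pos 4: 8 → miss, frames {3,7,8}
pos 5: 5 → miss, frames {3,7,8,5}
pos 6: 2 → miss, evict 3, frames {7,8,5,2}
pos 7: 8 → hit
pos 8: 0 → miss, evict 7, frames {5,2,8,0}
pos 9: 8 → hit
pos 10: 5 → hit
pos 11: 7 → miss, evict 2, frames {0,8,5,7}
At position 11, page 2 is evicted.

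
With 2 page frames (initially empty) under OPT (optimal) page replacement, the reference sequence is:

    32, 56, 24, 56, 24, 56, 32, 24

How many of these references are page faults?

32 -> fault, frames (32)
56 -> fault, frames (32 56)
24 -> fault, evict 32, frames (56 24)
56 -> hit
24 -> hit
56 -> hit
32 -> fault, evict 56, frames (24 32)
24 -> hit
Page faults: 4.

4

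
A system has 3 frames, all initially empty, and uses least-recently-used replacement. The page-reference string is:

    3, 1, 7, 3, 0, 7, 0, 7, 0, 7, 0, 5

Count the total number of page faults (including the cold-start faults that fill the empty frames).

5

3 → fault, frames [3]
1 → fault, frames [3, 1]
7 → fault, frames [3, 1, 7]
3 → hit
0 → fault, evict 1, frames [7, 3, 0]
7 → hit
0 → hit
7 → hit
0 → hit
7 → hit
0 → hit
5 → fault, evict 3, frames [7, 0, 5]
Page faults: 5.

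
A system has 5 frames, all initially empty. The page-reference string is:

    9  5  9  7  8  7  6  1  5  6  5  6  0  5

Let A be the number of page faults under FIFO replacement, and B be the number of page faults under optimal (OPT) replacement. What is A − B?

Under FIFO: F F . F F . F F . . . . F F → 8 faults.
Under OPT: F F . F F . F F . . . . F . → 7 faults.
A − B = 8 − 7 = 1.

1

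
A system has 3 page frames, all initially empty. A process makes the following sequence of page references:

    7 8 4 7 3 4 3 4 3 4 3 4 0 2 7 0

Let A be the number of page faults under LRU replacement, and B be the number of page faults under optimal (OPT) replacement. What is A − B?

Under LRU: F F F . F . . . . . . . F F F . → 7 faults.
Under OPT: F F F . F . . . . . . . F F . . → 6 faults.
A − B = 7 − 6 = 1.

1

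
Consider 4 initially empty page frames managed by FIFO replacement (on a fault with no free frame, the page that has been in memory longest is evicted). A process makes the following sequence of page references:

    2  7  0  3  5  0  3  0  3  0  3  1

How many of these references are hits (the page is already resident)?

6

2: miss, frames (2)
7: miss, frames (2 7)
0: miss, frames (2 7 0)
3: miss, frames (2 7 0 3)
5: miss, evict 2, frames (7 0 3 5)
0: hit
3: hit
0: hit
3: hit
0: hit
3: hit
1: miss, evict 7, frames (0 3 5 1)
Hits: 6.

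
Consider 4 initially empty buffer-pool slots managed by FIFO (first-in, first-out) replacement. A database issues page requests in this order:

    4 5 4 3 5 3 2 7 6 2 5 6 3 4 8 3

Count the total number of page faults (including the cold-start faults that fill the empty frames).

4 → miss, frames (4)
5 → miss, frames (4 5)
4 → hit
3 → miss, frames (4 5 3)
5 → hit
3 → hit
2 → miss, frames (4 5 3 2)
7 → miss, evict 4, frames (5 3 2 7)
6 → miss, evict 5, frames (3 2 7 6)
2 → hit
5 → miss, evict 3, frames (2 7 6 5)
6 → hit
3 → miss, evict 2, frames (7 6 5 3)
4 → miss, evict 7, frames (6 5 3 4)
8 → miss, evict 6, frames (5 3 4 8)
3 → hit
Page faults: 10.

10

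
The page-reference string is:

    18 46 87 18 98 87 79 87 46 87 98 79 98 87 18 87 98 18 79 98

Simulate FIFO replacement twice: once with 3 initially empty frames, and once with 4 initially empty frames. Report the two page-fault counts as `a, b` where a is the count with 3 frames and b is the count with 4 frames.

13, 6

3 frames: F F F . F . F . F F F F . . F F F . F . → 13 faults.
4 frames: F F F . F . F . . . . . . . F . . . . . → 6 faults.
6 < 13: adding a frame reduced faults, as is typical.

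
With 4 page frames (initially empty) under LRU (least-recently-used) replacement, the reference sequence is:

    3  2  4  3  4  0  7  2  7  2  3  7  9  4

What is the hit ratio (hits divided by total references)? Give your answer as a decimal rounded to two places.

0.36

3: miss, frames (3)
2: miss, frames (3 2)
4: miss, frames (3 2 4)
3: hit
4: hit
0: miss, frames (2 3 4 0)
7: miss, evict 2, frames (3 4 0 7)
2: miss, evict 3, frames (4 0 7 2)
7: hit
2: hit
3: miss, evict 4, frames (0 7 2 3)
7: hit
9: miss, evict 0, frames (2 3 7 9)
4: miss, evict 2, frames (3 7 9 4)
Hits: 5 of 14 references → 5/14 = 0.3571.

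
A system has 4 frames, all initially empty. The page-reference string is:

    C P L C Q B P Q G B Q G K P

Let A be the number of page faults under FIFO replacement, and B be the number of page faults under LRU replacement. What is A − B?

Under FIFO: F F F . F F . . F . . . F F → 8 faults.
Under LRU: F F F . F F F . F . . . F F → 9 faults.
A − B = 8 − 9 = -1.

-1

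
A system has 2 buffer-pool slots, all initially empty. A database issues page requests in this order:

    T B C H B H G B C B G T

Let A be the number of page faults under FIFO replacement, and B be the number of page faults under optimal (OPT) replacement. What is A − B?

2

Under FIFO: F F F F F . F . F F F F → 10 faults.
Under OPT: F F F F . . F . F . F F → 8 faults.
A − B = 10 − 8 = 2.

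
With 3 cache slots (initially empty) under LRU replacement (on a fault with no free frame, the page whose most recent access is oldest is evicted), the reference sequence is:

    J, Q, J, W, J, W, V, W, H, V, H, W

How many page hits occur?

7

J → miss, frames [J]
Q → miss, frames [J, Q]
J → hit
W → miss, frames [Q, J, W]
J → hit
W → hit
V → miss, evict Q, frames [J, W, V]
W → hit
H → miss, evict J, frames [V, W, H]
V → hit
H → hit
W → hit
Hits: 7.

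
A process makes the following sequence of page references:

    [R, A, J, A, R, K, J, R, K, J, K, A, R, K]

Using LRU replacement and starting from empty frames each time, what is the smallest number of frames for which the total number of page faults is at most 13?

2

f=1: 14 faults
f=2: 12 faults
f=3: 7 faults
f=4: 4 faults
Smallest f with faults ≤ 13 is 2.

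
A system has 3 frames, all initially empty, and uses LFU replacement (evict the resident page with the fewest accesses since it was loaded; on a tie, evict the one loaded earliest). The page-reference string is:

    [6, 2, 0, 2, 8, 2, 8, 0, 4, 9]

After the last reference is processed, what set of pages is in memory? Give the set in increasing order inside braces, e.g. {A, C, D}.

{2, 8, 9}

6: miss, frames [6]
2: miss, frames [6, 2]
0: miss, frames [6, 2, 0]
2: hit
8: miss, evict 6, frames [2, 0, 8]
2: hit
8: hit
0: hit
4: miss, evict 0, frames [2, 8, 4]
9: miss, evict 4, frames [2, 8, 9]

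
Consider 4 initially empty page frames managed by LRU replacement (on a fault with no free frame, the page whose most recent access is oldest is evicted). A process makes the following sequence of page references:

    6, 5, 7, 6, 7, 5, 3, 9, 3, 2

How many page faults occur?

6 → fault, frames {6}
5 → fault, frames {6,5}
7 → fault, frames {6,5,7}
6 → hit
7 → hit
5 → hit
3 → fault, frames {6,7,5,3}
9 → fault, evict 6, frames {7,5,3,9}
3 → hit
2 → fault, evict 7, frames {5,9,3,2}
Page faults: 6.

6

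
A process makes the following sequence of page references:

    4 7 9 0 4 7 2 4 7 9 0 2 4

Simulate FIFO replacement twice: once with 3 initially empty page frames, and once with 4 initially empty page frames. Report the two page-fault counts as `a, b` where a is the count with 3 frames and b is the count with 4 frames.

3 frames: F F F F F F F . . F F . F → 10 faults.
4 frames: F F F F . . F F F F F F F → 11 faults.
11 > 10: adding a frame increased faults — Belady's anomaly.

10, 11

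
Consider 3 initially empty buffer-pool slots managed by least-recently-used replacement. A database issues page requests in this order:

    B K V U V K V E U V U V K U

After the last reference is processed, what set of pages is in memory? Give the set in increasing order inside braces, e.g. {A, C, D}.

{K, U, V}

B: miss, frames (B)
K: miss, frames (B K)
V: miss, frames (B K V)
U: miss, evict B, frames (K V U)
V: hit
K: hit
V: hit
E: miss, evict U, frames (K V E)
U: miss, evict K, frames (V E U)
V: hit
U: hit
V: hit
K: miss, evict E, frames (U V K)
U: hit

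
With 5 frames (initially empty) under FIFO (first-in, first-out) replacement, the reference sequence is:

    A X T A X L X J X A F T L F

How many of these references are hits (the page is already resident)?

A -> fault, frames {A}
X -> fault, frames {A,X}
T -> fault, frames {A,X,T}
A -> hit
X -> hit
L -> fault, frames {A,X,T,L}
X -> hit
J -> fault, frames {A,X,T,L,J}
X -> hit
A -> hit
F -> fault, evict A, frames {X,T,L,J,F}
T -> hit
L -> hit
F -> hit
Hits: 8.

8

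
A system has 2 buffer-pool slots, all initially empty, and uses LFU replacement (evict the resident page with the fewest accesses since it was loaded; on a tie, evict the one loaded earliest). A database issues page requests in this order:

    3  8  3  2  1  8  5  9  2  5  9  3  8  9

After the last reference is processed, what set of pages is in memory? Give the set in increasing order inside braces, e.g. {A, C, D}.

3 -> miss, frames {3}
8 -> miss, frames {3,8}
3 -> hit
2 -> miss, evict 8, frames {3,2}
1 -> miss, evict 2, frames {3,1}
8 -> miss, evict 1, frames {3,8}
5 -> miss, evict 8, frames {3,5}
9 -> miss, evict 5, frames {3,9}
2 -> miss, evict 9, frames {3,2}
5 -> miss, evict 2, frames {3,5}
9 -> miss, evict 5, frames {3,9}
3 -> hit
8 -> miss, evict 9, frames {3,8}
9 -> miss, evict 8, frames {3,9}

{3, 9}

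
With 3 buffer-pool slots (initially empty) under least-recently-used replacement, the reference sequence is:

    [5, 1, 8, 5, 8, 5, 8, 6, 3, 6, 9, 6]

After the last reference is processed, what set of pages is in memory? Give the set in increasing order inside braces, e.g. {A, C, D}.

{3, 6, 9}

5 → miss, frames [5]
1 → miss, frames [5, 1]
8 → miss, frames [5, 1, 8]
5 → hit
8 → hit
5 → hit
8 → hit
6 → miss, evict 1, frames [5, 8, 6]
3 → miss, evict 5, frames [8, 6, 3]
6 → hit
9 → miss, evict 8, frames [3, 6, 9]
6 → hit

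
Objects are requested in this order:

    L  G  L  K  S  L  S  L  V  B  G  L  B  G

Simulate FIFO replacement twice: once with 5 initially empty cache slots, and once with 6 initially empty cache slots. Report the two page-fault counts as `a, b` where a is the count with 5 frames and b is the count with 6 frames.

5 frames: F F . F F . . . F F . F . F → 8 faults.
6 frames: F F . F F . . . F F . . . . → 6 faults.
6 < 8: adding a frame reduced faults, as is typical.

8, 6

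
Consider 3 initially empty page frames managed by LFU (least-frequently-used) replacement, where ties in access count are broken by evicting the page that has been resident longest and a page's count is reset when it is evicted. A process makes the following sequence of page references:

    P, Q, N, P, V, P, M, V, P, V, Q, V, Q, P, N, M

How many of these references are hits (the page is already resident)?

8

P -> miss, frames {P}
Q -> miss, frames {P,Q}
N -> miss, frames {P,Q,N}
P -> hit
V -> miss, evict Q, frames {P,N,V}
P -> hit
M -> miss, evict N, frames {P,V,M}
V -> hit
P -> hit
V -> hit
Q -> miss, evict M, frames {P,V,Q}
V -> hit
Q -> hit
P -> hit
N -> miss, evict Q, frames {P,V,N}
M -> miss, evict N, frames {P,V,M}
Hits: 8.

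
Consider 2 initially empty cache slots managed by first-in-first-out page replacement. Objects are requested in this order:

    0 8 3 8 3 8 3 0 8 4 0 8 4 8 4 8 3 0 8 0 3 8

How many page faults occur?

0 -> miss, frames {0}
8 -> miss, frames {0,8}
3 -> miss, evict 0, frames {8,3}
8 -> hit
3 -> hit
8 -> hit
3 -> hit
0 -> miss, evict 8, frames {3,0}
8 -> miss, evict 3, frames {0,8}
4 -> miss, evict 0, frames {8,4}
0 -> miss, evict 8, frames {4,0}
8 -> miss, evict 4, frames {0,8}
4 -> miss, evict 0, frames {8,4}
8 -> hit
4 -> hit
8 -> hit
3 -> miss, evict 8, frames {4,3}
0 -> miss, evict 4, frames {3,0}
8 -> miss, evict 3, frames {0,8}
0 -> hit
3 -> miss, evict 0, frames {8,3}
8 -> hit
Page faults: 13.

13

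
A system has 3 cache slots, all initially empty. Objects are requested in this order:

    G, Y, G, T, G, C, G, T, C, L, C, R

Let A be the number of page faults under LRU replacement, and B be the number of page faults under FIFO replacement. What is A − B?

-1

Under LRU: F F . F . F . . . F . F → 6 faults.
Under FIFO: F F . F . F F . . F . F → 7 faults.
A − B = 6 − 7 = -1.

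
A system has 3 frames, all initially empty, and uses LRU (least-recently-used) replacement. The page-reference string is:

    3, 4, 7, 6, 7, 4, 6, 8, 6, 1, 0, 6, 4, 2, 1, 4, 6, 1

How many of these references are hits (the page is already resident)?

3 → miss, frames [3]
4 → miss, frames [3, 4]
7 → miss, frames [3, 4, 7]
6 → miss, evict 3, frames [4, 7, 6]
7 → hit
4 → hit
6 → hit
8 → miss, evict 7, frames [4, 6, 8]
6 → hit
1 → miss, evict 4, frames [8, 6, 1]
0 → miss, evict 8, frames [6, 1, 0]
6 → hit
4 → miss, evict 1, frames [0, 6, 4]
2 → miss, evict 0, frames [6, 4, 2]
1 → miss, evict 6, frames [4, 2, 1]
4 → hit
6 → miss, evict 2, frames [1, 4, 6]
1 → hit
Hits: 7.

7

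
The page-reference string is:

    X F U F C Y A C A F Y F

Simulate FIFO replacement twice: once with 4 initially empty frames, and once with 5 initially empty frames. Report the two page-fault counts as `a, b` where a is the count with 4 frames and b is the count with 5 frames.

4 frames: F F F . F F F . . F . . → 7 faults.
5 frames: F F F . F F F . . . . . → 6 faults.
6 < 7: adding a frame reduced faults, as is typical.

7, 6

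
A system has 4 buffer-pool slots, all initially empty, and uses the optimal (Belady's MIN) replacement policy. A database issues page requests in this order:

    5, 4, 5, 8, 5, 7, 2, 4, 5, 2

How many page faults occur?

5: fault, frames [5]
4: fault, frames [5, 4]
5: hit
8: fault, frames [5, 4, 8]
5: hit
7: fault, frames [5, 4, 8, 7]
2: fault, evict 7, frames [5, 4, 8, 2]
4: hit
5: hit
2: hit
Page faults: 5.

5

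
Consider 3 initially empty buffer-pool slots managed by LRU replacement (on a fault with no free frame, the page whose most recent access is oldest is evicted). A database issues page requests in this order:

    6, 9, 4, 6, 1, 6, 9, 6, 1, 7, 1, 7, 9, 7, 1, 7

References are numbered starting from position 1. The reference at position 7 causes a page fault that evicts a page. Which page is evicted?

pos 1: 6: fault, frames [6]
pos 2: 9: fault, frames [6, 9]
pos 3: 4: fault, frames [6, 9, 4]
pos 4: 6: hit
pos 5: 1: fault, evict 9, frames [4, 6, 1]
pos 6: 6: hit
pos 7: 9: fault, evict 4, frames [1, 6, 9]
At position 7, page 4 is evicted.

4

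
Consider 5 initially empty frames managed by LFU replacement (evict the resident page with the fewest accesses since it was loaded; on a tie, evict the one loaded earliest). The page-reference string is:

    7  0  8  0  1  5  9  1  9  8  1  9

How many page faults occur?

7: fault, frames (7)
0: fault, frames (7 0)
8: fault, frames (7 0 8)
0: hit
1: fault, frames (7 0 8 1)
5: fault, frames (7 0 8 1 5)
9: fault, evict 7, frames (0 8 1 5 9)
1: hit
9: hit
8: hit
1: hit
9: hit
Page faults: 6.

6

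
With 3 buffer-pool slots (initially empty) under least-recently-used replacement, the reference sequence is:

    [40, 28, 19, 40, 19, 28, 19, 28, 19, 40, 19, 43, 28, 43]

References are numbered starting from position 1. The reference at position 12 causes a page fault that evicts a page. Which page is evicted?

pos 1: 40 -> miss, frames (40)
pos 2: 28 -> miss, frames (40 28)
pos 3: 19 -> miss, frames (40 28 19)
pos 4: 40 -> hit
pos 5: 19 -> hit
pos 6: 28 -> hit
pos 7: 19 -> hit
pos 8: 28 -> hit
pos 9: 19 -> hit
pos 10: 40 -> hit
pos 11: 19 -> hit
pos 12: 43 -> miss, evict 28, frames (40 19 43)
At position 12, page 28 is evicted.

28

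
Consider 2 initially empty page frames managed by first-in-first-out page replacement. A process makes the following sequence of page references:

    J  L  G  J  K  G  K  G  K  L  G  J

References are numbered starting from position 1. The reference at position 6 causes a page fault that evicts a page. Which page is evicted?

pos 1: J -> fault, frames (J)
pos 2: L -> fault, frames (J L)
pos 3: G -> fault, evict J, frames (L G)
pos 4: J -> fault, evict L, frames (G J)
pos 5: K -> fault, evict G, frames (J K)
pos 6: G -> fault, evict J, frames (K G)
At position 6, page J is evicted.

J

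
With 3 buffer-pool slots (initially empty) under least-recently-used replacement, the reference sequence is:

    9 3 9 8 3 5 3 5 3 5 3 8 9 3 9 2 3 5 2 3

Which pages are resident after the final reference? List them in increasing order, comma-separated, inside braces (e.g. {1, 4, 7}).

{2, 3, 5}

9 -> fault, frames (9)
3 -> fault, frames (9 3)
9 -> hit
8 -> fault, frames (3 9 8)
3 -> hit
5 -> fault, evict 9, frames (8 3 5)
3 -> hit
5 -> hit
3 -> hit
5 -> hit
3 -> hit
8 -> hit
9 -> fault, evict 5, frames (3 8 9)
3 -> hit
9 -> hit
2 -> fault, evict 8, frames (3 9 2)
3 -> hit
5 -> fault, evict 9, frames (2 3 5)
2 -> hit
3 -> hit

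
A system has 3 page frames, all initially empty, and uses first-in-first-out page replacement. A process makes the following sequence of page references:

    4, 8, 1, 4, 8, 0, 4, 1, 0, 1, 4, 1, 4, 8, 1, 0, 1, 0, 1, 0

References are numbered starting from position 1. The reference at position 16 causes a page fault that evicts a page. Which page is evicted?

4

pos 1: 4 -> fault, frames (4)
pos 2: 8 -> fault, frames (4 8)
pos 3: 1 -> fault, frames (4 8 1)
pos 4: 4 -> hit
pos 5: 8 -> hit
pos 6: 0 -> fault, evict 4, frames (8 1 0)
pos 7: 4 -> fault, evict 8, frames (1 0 4)
pos 8: 1 -> hit
pos 9: 0 -> hit
pos 10: 1 -> hit
pos 11: 4 -> hit
pos 12: 1 -> hit
pos 13: 4 -> hit
pos 14: 8 -> fault, evict 1, frames (0 4 8)
pos 15: 1 -> fault, evict 0, frames (4 8 1)
pos 16: 0 -> fault, evict 4, frames (8 1 0)
At position 16, page 4 is evicted.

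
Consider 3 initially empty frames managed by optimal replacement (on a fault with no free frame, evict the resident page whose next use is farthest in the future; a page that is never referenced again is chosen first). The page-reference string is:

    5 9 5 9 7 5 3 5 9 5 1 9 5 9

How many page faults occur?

5

5 → fault, frames (5)
9 → fault, frames (5 9)
5 → hit
9 → hit
7 → fault, frames (5 9 7)
5 → hit
3 → fault, evict 7, frames (5 9 3)
5 → hit
9 → hit
5 → hit
1 → fault, evict 3, frames (5 9 1)
9 → hit
5 → hit
9 → hit
Page faults: 5.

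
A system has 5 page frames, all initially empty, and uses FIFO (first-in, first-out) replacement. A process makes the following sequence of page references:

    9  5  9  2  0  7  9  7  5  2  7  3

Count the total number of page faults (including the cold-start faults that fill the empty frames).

6

9 -> miss, frames (9)
5 -> miss, frames (9 5)
9 -> hit
2 -> miss, frames (9 5 2)
0 -> miss, frames (9 5 2 0)
7 -> miss, frames (9 5 2 0 7)
9 -> hit
7 -> hit
5 -> hit
2 -> hit
7 -> hit
3 -> miss, evict 9, frames (5 2 0 7 3)
Page faults: 6.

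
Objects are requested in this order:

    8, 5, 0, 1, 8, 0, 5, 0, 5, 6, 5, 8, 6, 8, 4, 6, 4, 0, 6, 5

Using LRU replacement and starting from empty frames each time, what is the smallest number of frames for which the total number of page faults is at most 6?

5

f=1: 20 faults
f=2: 15 faults
f=3: 11 faults
f=4: 8 faults
f=5: 6 faults
f=6: 6 faults
Smallest f with faults ≤ 6 is 5.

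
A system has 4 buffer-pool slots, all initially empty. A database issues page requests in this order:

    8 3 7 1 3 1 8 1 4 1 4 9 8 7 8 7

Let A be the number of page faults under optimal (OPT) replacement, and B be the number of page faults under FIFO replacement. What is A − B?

-2

Under OPT: F F F F . . . . F . . F . . . . → 6 faults.
Under FIFO: F F F F . . . . F . . F F F . . → 8 faults.
A − B = 6 − 8 = -2.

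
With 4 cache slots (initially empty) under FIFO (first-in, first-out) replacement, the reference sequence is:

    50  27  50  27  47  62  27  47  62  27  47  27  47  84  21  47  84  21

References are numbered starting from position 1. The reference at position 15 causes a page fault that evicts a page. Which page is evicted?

27

pos 1: 50 → fault, frames {50}
pos 2: 27 → fault, frames {50,27}
pos 3: 50 → hit
pos 4: 27 → hit
pos 5: 47 → fault, frames {50,27,47}
pos 6: 62 → fault, frames {50,27,47,62}
pos 7: 27 → hit
pos 8: 47 → hit
pos 9: 62 → hit
pos 10: 27 → hit
pos 11: 47 → hit
pos 12: 27 → hit
pos 13: 47 → hit
pos 14: 84 → fault, evict 50, frames {27,47,62,84}
pos 15: 21 → fault, evict 27, frames {47,62,84,21}
At position 15, page 27 is evicted.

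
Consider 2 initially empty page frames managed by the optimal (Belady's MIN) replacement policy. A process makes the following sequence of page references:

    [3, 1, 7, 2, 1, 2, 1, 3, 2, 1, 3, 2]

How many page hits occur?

5

3 -> miss, frames {3}
1 -> miss, frames {3,1}
7 -> miss, evict 3, frames {1,7}
2 -> miss, evict 7, frames {1,2}
1 -> hit
2 -> hit
1 -> hit
3 -> miss, evict 1, frames {2,3}
2 -> hit
1 -> miss, evict 2, frames {3,1}
3 -> hit
2 -> miss, evict 1, frames {3,2}
Hits: 5.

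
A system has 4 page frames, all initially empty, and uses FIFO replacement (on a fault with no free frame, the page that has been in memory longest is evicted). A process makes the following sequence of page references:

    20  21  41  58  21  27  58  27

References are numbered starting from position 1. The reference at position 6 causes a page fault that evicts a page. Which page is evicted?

20

pos 1: 20: miss, frames (20)
pos 2: 21: miss, frames (20 21)
pos 3: 41: miss, frames (20 21 41)
pos 4: 58: miss, frames (20 21 41 58)
pos 5: 21: hit
pos 6: 27: miss, evict 20, frames (21 41 58 27)
At position 6, page 20 is evicted.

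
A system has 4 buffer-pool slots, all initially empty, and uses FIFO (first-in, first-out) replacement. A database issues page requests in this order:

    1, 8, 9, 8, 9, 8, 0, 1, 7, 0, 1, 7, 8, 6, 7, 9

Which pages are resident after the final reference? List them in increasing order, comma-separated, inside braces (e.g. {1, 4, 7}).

1 → fault, frames {1}
8 → fault, frames {1,8}
9 → fault, frames {1,8,9}
8 → hit
9 → hit
8 → hit
0 → fault, frames {1,8,9,0}
1 → hit
7 → fault, evict 1, frames {8,9,0,7}
0 → hit
1 → fault, evict 8, frames {9,0,7,1}
7 → hit
8 → fault, evict 9, frames {0,7,1,8}
6 → fault, evict 0, frames {7,1,8,6}
7 → hit
9 → fault, evict 7, frames {1,8,6,9}

{1, 6, 8, 9}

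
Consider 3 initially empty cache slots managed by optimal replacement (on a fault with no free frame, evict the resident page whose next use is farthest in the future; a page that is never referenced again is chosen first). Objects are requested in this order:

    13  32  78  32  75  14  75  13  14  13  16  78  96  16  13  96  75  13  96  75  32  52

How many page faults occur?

13 → miss, frames [13]
32 → miss, frames [13, 32]
78 → miss, frames [13, 32, 78]
32 → hit
75 → miss, evict 32, frames [13, 78, 75]
14 → miss, evict 78, frames [13, 75, 14]
75 → hit
13 → hit
14 → hit
13 → hit
16 → miss, evict 14, frames [13, 75, 16]
78 → miss, evict 75, frames [13, 16, 78]
96 → miss, evict 78, frames [13, 16, 96]
16 → hit
13 → hit
96 → hit
75 → miss, evict 16, frames [13, 96, 75]
13 → hit
96 → hit
75 → hit
32 → miss, evict 75, frames [13, 96, 32]
52 → miss, evict 32, frames [13, 96, 52]
Page faults: 11.

11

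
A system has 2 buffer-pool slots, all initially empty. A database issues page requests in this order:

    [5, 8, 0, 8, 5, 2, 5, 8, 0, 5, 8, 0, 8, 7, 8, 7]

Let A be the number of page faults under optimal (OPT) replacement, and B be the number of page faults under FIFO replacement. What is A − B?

-3

Under OPT: F F F . F F . F F . F . . F . . → 9 faults.
Under FIFO: F F F . F F . F F F F F . F F . → 12 faults.
A − B = 9 − 12 = -3.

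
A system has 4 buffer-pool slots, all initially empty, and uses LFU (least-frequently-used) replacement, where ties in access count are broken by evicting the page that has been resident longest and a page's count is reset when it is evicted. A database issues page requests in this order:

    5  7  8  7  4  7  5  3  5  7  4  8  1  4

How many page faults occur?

5 -> miss, frames {5}
7 -> miss, frames {5,7}
8 -> miss, frames {5,7,8}
7 -> hit
4 -> miss, frames {5,7,8,4}
7 -> hit
5 -> hit
3 -> miss, evict 8, frames {5,7,4,3}
5 -> hit
7 -> hit
4 -> hit
8 -> miss, evict 3, frames {5,7,4,8}
1 -> miss, evict 8, frames {5,7,4,1}
4 -> hit
Page faults: 7.

7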